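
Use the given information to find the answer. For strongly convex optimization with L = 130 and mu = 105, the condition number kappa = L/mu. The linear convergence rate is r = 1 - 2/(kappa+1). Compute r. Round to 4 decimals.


Step 1: Compute the condition number.
kappa = L/mu = 130/105 = 1.2381
Step 2: Compute the convergence rate.
r = 1 - 2/(kappa + 1) = 1 - 2*mu/(L + mu) = (L - mu)/(L + mu) = 25/235 = 0.1064


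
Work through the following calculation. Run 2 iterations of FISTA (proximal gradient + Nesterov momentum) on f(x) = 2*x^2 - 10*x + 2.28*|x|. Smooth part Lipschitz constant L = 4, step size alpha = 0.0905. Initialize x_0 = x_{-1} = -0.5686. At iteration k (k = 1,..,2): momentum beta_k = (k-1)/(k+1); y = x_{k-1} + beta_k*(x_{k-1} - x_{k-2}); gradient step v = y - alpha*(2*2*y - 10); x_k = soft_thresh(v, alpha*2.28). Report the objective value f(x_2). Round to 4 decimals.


FISTA on f(x) = 2*x^2 - 10*x + 2.28*|x|
L = 4, alpha = 0.0905
Iteration 1: beta = 0.0, y = -0.5686 + 0.0*(-0.5686 + 0.5686) = -0.5686
  grad(y) = -12.2744, v = y - alpha*grad = 0.5422
  prox(v) = soft_thresh(0.5422, 0.2063) = 0.3359
Iteration 2: beta = 0.3333, y = 0.3359 + 0.3333*(0.3359 + 0.5686) = 0.6374
  grad(y) = -7.4504, v = y - alpha*grad = 1.3117
  prox(v) = soft_thresh(1.3117, 0.2063) = 1.1053
f(x_2) = 2*1.1053^2 - 10*1.1053 + 2.28*|1.1053| = -6.0896


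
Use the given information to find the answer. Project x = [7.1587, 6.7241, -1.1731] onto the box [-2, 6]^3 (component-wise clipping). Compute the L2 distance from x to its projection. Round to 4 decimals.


Project each component onto [-2, 6].
clip(7.1587) = 6.0, clip(6.7241) = 6.0, clip(-1.1731) = -1.1731
Projection = [6.0, 6.0, -1.1731]
Squared diffs: [1.3426, 0.5243, 0.0]
Distance = sqrt(1.8669) = 1.3663


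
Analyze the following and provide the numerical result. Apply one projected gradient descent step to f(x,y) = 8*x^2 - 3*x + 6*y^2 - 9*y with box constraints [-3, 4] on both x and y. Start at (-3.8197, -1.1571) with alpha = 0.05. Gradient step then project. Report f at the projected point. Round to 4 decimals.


Step 1: Compute gradient at (-3.8197, -1.1571).
grad_x = 2*8*-3.8197 - 3 = -64.1152
grad_y = 2*6*-1.1571 - 9 = -22.8852
Step 2: Gradient step.
x_raw = -3.8197 - 0.05*-64.1152 = -0.6139
y_raw = -1.1571 - 0.05*-22.8852 = -0.0128
Step 3: Project onto [-3, 4].
x_proj = clip(-0.6139) = -0.6139
y_proj = clip(-0.0128) = -0.0128
Step 4: Evaluate f.
f(-0.6139, -0.0128) = 4.9737


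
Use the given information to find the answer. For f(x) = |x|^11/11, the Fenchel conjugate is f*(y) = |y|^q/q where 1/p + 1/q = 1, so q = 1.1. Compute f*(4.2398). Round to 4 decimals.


The conjugate exponent q satisfies 1/p + 1/q = 1.
p = 11, so q = 11/(11 - 1) = 1.1
|y|^q = 4.2398^1.1 = 4.8987
f*(4.2398) = 4.8987 / 1.1 = 4.4534


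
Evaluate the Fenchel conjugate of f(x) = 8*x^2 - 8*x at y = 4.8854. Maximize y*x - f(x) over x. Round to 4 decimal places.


f*(y) = sup_x {y*x - a*x^2 - b*x} = sup_x {(y-b)*x - a*x^2}
FOC: (y - b) - 2a*x = 0 => x* = (y - b)/(2a)
x* = (4.8854 + 8)/(2*8) = 0.8053
f*(4.8854) = (y-b)^2/(4a) = (4.8854 + 8)^2/(4*8)
= 166.0335/32 = 5.1885


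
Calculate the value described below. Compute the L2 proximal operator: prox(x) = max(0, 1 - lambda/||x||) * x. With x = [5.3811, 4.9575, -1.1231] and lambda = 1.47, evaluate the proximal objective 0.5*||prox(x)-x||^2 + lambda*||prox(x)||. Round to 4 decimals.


Step 1: Compute ||x||.
||x|| = 7.4023
Step 2: Compute scaling factor.
scale = max(0, 1 - 1.47/7.4023) = 0.8014
Step 3: prox(x) = [4.3125, 3.973, -0.9001]
||prox(x)|| = 5.9323
Step 4: Proximal objective.
0.5*||prox-x||^2 = 1.0805
lambda*||prox|| = 8.7205
Total = 9.801


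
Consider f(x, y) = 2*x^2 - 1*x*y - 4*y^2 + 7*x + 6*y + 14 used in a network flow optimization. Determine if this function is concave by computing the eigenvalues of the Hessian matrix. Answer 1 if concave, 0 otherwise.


The Hessian of f(x,y) = 2*x^2 - 1*x*y - 4*y^2 + 7*x + 6*y + 14 is:
H = [[4, -1], [-1, -8]]
Trace = 4 - 8 = -4
Determinant = 4*-8 - (-1)^2 = -33
Discriminant = (-4)^2 - 4*-33 = 148.0
Eigenvalues: lambda_1 = -8.0828, lambda_2 = 4.0828
The function is not concave.

0


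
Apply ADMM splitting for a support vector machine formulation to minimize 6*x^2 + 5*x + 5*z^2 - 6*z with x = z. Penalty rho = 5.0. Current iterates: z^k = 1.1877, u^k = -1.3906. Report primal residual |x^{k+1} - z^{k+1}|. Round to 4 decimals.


ADMM iteration with rho = 5.0, z^k = 1.1877, u^k = -1.3906
Step 1: x-update.
Minimize 6*x^2 + 5*x + (5.0/2)*(x - 1.1877 - 1.3906)^2
FOC: (2*6 + 5.0)*x = -5 + 5.0*(1.1877 + 1.3906)
x^{k+1} = 0.4642
Step 2: z-update.
Minimize 5*z^2 - 6*z + (5.0/2)*(0.4642 - z - 1.3906)^2
FOC: (2*5 + 5.0)*z = 6 + 5.0*(0.4642 - 1.3906)
z^{k+1} = 0.0912
Step 3: u-update.
u^{k+1} = -1.3906 + 0.4642 - 0.0912 = -1.0176
Step 4: Primal residual = |0.4642 - 0.0912| = 0.373


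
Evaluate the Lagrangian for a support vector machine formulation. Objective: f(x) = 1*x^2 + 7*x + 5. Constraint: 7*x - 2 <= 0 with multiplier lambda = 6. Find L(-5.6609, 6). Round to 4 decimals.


Step 1: Evaluate f(x).
f(-5.6609) = 1*(-5.6609)^2 + 7*(-5.6609) + 5 = -2.5805
Step 2: Evaluate g(x).
g(-5.6609) = 7*-5.6609 - 2 = -41.6263
Step 3: Compute Lagrangian.
L = -2.5805 + 6*-41.6263 = -252.3383


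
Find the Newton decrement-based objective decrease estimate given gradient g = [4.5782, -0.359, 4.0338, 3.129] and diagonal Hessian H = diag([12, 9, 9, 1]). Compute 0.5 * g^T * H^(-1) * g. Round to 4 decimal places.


Step 1: H is diagonal, so H^(-1) * g = [0.3815, -0.0399, 0.4482, 3.129].
Step 2: g^T H^(-1) g = sum_i g_i^2 / H_ii
  = (4.5782)^2/12 + (-0.359)^2/9 + (4.0338)^2/9 + (3.129)^2/1
  = 1.7467 + 0.0143 + 1.8079 + 9.7906 = 13.3596
Step 3: Objective decrease = 0.5 * g^T H^(-1) g = 6.6798


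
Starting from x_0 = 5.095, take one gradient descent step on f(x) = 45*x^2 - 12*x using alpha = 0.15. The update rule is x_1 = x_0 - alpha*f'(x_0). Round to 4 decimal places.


We compute the gradient at x_0 and apply the update.
f'(x) = 90*x - 12
f'(5.095) = 90*5.095 - 12 = 446.55
x_1 = 5.095 - 0.15*446.55 = -61.8875


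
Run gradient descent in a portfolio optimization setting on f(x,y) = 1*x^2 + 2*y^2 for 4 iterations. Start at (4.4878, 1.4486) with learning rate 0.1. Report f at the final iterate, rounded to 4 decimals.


Gradient descent on f(x,y) = 1*x^2 + 2*y^2.
Starting point: (4.4878, 1.4486), alpha = 0.1
Step 1: grad_x = 2*1*4.4878 = 8.9756, grad_y = 2*2*1.4486 = 5.7944
  x_1 = 4.4878 - 0.1*8.9756 = 3.5902
  y_1 = 1.4486 - 0.1*5.7944 = 0.8692
Step 2: grad_x = 2*1*3.5902 = 7.1805, grad_y = 2*2*0.8692 = 3.4766
  x_2 = 3.5902 - 0.1*7.1805 = 2.8722
  y_2 = 0.8692 - 0.1*3.4766 = 0.5215
Step 3: grad_x = 2*1*2.8722 = 5.7444, grad_y = 2*2*0.5215 = 2.086
  x_3 = 2.8722 - 0.1*5.7444 = 2.2978
  y_3 = 0.5215 - 0.1*2.086 = 0.3129
Step 4: grad_x = 2*1*2.2978 = 4.5955, grad_y = 2*2*0.3129 = 1.2516
  x_4 = 2.2978 - 0.1*4.5955 = 1.8382
  y_4 = 0.3129 - 0.1*1.2516 = 0.1877
f(1.8382, 0.1877) = 1*1.8382^2 + 2*0.1877^2 = 3.4495


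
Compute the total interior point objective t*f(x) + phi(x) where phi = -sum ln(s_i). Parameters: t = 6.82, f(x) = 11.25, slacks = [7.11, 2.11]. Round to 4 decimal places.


Step 1: Compute log-barrier.
ln values: [1.9615, 0.7467]
phi = -(1.9615 + 0.7467) = -2.7082
Step 2: Compute augmented objective.
t*f(x) = 6.82*11.25 = 76.725
Total = 76.725 - 2.7082 = 74.0168


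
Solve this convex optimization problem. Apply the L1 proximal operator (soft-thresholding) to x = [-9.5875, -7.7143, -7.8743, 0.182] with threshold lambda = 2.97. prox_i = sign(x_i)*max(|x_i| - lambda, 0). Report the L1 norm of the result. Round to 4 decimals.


Soft-thresholding with lambda = 2.97:
prox(-9.5875) = sign(-9.5875)*max(|-9.5875| - 2.97, 0) = -6.6175
prox(-7.7143) = sign(-7.7143)*max(|-7.7143| - 2.97, 0) = -4.7443
prox(-7.8743) = sign(-7.8743)*max(|-7.8743| - 2.97, 0) = -4.9043
prox(0.182) = sign(0.182)*max(|0.182| - 2.97, 0) = 0.0
prox(x) = [-6.6175, -4.7443, -4.9043, 0.0]
||prox(x)||_1 = 6.6175 + 4.7443 + 4.9043 + 0.0 = 16.2661


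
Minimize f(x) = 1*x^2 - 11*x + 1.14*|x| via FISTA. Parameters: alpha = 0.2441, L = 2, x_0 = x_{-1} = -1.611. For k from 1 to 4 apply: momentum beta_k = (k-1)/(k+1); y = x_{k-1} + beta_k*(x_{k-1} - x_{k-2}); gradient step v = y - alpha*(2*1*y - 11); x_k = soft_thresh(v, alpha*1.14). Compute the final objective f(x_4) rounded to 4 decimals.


FISTA on f(x) = 1*x^2 - 11*x + 1.14*|x|
L = 2, alpha = 0.2441
Iteration 1: beta = 0.0, y = -1.611 + 0.0*(-1.611 + 1.611) = -1.611
  grad(y) = -14.222, v = y - alpha*grad = 1.8606
  prox(v) = soft_thresh(1.8606, 0.2783) = 1.5823
Iteration 2: beta = 0.3333, y = 1.5823 + 0.3333*(1.5823 + 1.611) = 2.6468
  grad(y) = -5.7065, v = y - alpha*grad = 4.0397
  prox(v) = soft_thresh(4.0397, 0.2783) = 3.7614
Iteration 3: beta = 0.5, y = 3.7614 + 0.5*(3.7614 - 1.5823) = 4.851
  grad(y) = -1.298, v = y - alpha*grad = 5.1678
  prox(v) = soft_thresh(5.1678, 0.2783) = 4.8896
Iteration 4: beta = 0.6, y = 4.8896 + 0.6*(4.8896 - 3.7614) = 5.5664
  grad(y) = 0.1329, v = y - alpha*grad = 5.534
  prox(v) = soft_thresh(5.534, 0.2783) = 5.2557
f(x_4) = 1*5.2557^2 - 11*5.2557 + 1.14*|5.2557| = -24.1988


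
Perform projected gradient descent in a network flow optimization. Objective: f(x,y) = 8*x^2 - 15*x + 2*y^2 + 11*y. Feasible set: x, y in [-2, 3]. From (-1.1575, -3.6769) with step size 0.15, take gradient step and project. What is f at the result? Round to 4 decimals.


Step 1: Compute gradient at (-1.1575, -3.6769).
grad_x = 2*8*-1.1575 - 15 = -33.52
grad_y = 2*2*-3.6769 + 11 = -3.7076
Step 2: Gradient step.
x_raw = -1.1575 - 0.15*-33.52 = 3.8705
y_raw = -3.6769 - 0.15*-3.7076 = -3.1208
Step 3: Project onto [-2, 3].
x_proj = clip(3.8705) = 3.0
y_proj = clip(-3.1208) = -2.0
Step 4: Evaluate f.
f(3.0, -2.0) = 13.0


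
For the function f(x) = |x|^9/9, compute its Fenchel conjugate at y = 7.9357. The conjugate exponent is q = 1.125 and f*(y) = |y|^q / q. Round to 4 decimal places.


The conjugate exponent q satisfies 1/p + 1/q = 1.
p = 9, so q = 9/(9 - 1) = 1.125
|y|^q = 7.9357^1.125 = 10.281
f*(7.9357) = 10.281 / 1.125 = 9.1386


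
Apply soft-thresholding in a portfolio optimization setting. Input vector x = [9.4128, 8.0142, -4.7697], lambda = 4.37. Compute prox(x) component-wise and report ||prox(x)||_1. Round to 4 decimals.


Soft-thresholding with lambda = 4.37:
prox(9.4128) = sign(9.4128)*max(|9.4128| - 4.37, 0) = 5.0428
prox(8.0142) = sign(8.0142)*max(|8.0142| - 4.37, 0) = 3.6442
prox(-4.7697) = sign(-4.7697)*max(|-4.7697| - 4.37, 0) = -0.3997
prox(x) = [5.0428, 3.6442, -0.3997]
||prox(x)||_1 = 5.0428 + 3.6442 + 0.3997 = 9.0867


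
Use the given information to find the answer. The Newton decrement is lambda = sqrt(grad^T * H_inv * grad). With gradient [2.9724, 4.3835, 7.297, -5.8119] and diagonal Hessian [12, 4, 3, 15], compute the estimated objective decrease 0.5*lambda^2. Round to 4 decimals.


Step 1: H is diagonal, so H^(-1) * g = [0.2477, 1.0959, 2.4323, -0.3875].
Step 2: g^T H^(-1) g = sum_i g_i^2 / H_ii
  = (2.9724)^2/12 + (4.3835)^2/4 + (7.297)^2/3 + (-5.8119)^2/15
  = 0.7363 + 4.8038 + 17.7487 + 2.2519 = 25.5406
Step 3: Objective decrease = 0.5 * g^T H^(-1) g = 12.7703


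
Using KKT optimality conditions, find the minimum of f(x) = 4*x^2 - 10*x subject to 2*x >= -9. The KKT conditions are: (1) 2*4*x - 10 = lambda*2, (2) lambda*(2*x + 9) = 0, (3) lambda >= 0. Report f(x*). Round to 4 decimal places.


Step 1: Try lambda = 0 (constraint inactive).
Stationarity: 2*4*x - 10 = 0
x* = 10/(2*4) = 1.25
Check constraint: 2*1.25 = 2.5 >= -9 -- satisfied.
Step 2: Compute optimal value.
f(x*) = 4*1.25^2 - 10*1.25 = -6.25


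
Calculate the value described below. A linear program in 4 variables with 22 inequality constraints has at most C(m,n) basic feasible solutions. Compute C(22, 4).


Each vertex corresponds to some choice of n active constraints out of m, so the number of vertices is at most C(m, n) = m! / (n!(m-n)!).
m = 22, n = 4
Numerator: 22 * 21 * 20 * 19
Denominator: 4! = 24
C(22, 4) = 7315


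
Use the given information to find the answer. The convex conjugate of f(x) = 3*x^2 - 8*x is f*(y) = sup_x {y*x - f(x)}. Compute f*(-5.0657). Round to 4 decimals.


f*(y) = sup_x {y*x - a*x^2 - b*x} = sup_x {(y-b)*x - a*x^2}
FOC: (y - b) - 2a*x = 0 => x* = (y - b)/(2a)
x* = (-5.0657 + 8)/(2*3) = 0.4891
f*(-5.0657) = (y-b)^2/(4a) = (-5.0657 + 8)^2/(4*3)
= 8.6101/12 = 0.7175


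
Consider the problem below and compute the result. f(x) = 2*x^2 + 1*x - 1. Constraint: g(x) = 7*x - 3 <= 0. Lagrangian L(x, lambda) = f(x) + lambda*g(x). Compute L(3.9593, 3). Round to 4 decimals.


Step 1: Evaluate f(x).
f(3.9593) = 2*3.9593^2 + 1*3.9593 - 1 = 34.3114
Step 2: Evaluate g(x).
g(3.9593) = 7*3.9593 - 3 = 24.7151
Step 3: Compute Lagrangian.
L = 34.3114 + 3*24.7151 = 108.4567


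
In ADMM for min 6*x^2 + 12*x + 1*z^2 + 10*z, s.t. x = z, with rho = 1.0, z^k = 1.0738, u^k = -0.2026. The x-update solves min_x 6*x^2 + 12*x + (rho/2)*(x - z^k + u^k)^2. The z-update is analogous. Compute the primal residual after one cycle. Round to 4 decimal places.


ADMM iteration with rho = 1.0, z^k = 1.0738, u^k = -0.2026
Step 1: x-update.
Minimize 6*x^2 + 12*x + (1.0/2)*(x - 1.0738 - 0.2026)^2
FOC: (2*6 + 1.0)*x = -12 + 1.0*(1.0738 + 0.2026)
x^{k+1} = -0.8249
Step 2: z-update.
Minimize 1*z^2 + 10*z + (1.0/2)*(-0.8249 - z - 0.2026)^2
FOC: (2*1 + 1.0)*z = -10 + 1.0*(-0.8249 - 0.2026)
z^{k+1} = -3.6758
Step 3: u-update.
u^{k+1} = -0.2026 - 0.8249 + 3.6758 = 2.6483
Step 4: Primal residual = |-0.8249 + 3.6758| = 2.8509


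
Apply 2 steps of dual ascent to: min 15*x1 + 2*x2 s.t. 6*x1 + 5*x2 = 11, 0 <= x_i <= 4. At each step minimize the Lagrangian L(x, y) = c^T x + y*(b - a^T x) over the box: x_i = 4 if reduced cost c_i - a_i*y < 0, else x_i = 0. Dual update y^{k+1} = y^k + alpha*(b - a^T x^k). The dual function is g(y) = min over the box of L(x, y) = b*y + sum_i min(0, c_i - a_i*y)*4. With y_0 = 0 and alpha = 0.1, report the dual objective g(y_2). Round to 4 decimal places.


Dual ascent for LP: min 15*x1 + 2*x2, 6*x1 + 5*x2 = 11, 0 <= x_i <= 4
Step 1: y^k = 0.0, reduced costs: (15.0, 2.0)
  x^k = (0.0, 0.0), subgradient = b - a^T x = 11.0
  y^{k+1} = 0.0 + 0.1*11.0 = 1.1
Step 2: y^k = 1.1, reduced costs: (8.4, -3.5)
  x^k = (0.0, 4.0), subgradient = b - a^T x = -9.0
  y^{k+1} = 1.1 + 0.1*-9.0 = 0.2
Dual objective at y_2 = 0.2: reduced costs (13.8, 1.0), box minimizer x = (0.0, 0.0)
g(y_2) = b*y + (c1 - a1*y)*x1 + (c2 - a2*y)*x2 = 11*0.2 + 13.8*0.0 + 1.0*0.0 = 2.2 + 0.0 + 0.0 = 2.2


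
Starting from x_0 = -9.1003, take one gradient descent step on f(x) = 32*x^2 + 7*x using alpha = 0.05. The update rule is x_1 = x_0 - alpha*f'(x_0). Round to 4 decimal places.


We compute the gradient at x_0 and apply the update.
f'(x) = 64*x + 7
f'(-9.1003) = 64*-9.1003 + 7 = -575.4192
x_1 = -9.1003 - 0.05*-575.4192 = 19.6707


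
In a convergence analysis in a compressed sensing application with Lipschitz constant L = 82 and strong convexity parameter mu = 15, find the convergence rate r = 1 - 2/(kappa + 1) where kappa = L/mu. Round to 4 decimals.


Step 1: Compute the condition number.
kappa = L/mu = 82/15 = 5.4667
Step 2: Compute the convergence rate.
r = 1 - 2/(kappa + 1) = 1 - 2*mu/(L + mu) = (L - mu)/(L + mu) = 67/97 = 0.6907


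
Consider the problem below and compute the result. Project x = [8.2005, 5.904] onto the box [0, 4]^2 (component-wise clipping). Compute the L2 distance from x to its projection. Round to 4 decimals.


Project each component onto [0, 4].
clip(8.2005) = 4.0, clip(5.904) = 4.0
Projection = [4.0, 4.0]
Squared diffs: [17.6442, 3.6252]
Distance = sqrt(21.2694) = 4.6119


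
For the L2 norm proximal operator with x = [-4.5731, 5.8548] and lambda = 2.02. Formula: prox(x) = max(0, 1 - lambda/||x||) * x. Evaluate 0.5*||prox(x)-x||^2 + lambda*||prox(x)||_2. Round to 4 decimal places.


Step 1: Compute ||x||.
||x|| = 7.4291
Step 2: Compute scaling factor.
scale = max(0, 1 - 2.02/7.4291) = 0.7281
Step 3: prox(x) = [-3.3297, 4.2629]
||prox(x)|| = 5.4091
Step 4: Proximal objective.
0.5*||prox-x||^2 = 2.0402
lambda*||prox|| = 10.9264
Total = 12.9666


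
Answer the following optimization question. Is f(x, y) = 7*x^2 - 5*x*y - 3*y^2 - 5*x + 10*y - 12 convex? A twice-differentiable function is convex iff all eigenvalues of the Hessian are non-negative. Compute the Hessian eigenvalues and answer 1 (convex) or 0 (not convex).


The Hessian of f(x,y) = 7*x^2 - 5*x*y - 3*y^2 - 5*x + 10*y - 12 is:
H = [[14, -5], [-5, -6]]
Trace = 14 - 6 = 8
Determinant = 14*-6 - (-5)^2 = -109
Discriminant = (8)^2 - 4*-109 = 500.0
Eigenvalues: lambda_1 = -7.1803, lambda_2 = 15.1803
The function is not convex.

0


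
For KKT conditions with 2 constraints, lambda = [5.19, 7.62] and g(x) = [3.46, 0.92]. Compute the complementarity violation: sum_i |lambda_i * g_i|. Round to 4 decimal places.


KKT complementary slackness check:
lambda_1 * g_1 = 5.19 * 3.46 = 17.9574
lambda_2 * g_2 = 7.62 * 0.92 = 7.0104
Total violation = 17.9574 + 7.0104 = 24.9678


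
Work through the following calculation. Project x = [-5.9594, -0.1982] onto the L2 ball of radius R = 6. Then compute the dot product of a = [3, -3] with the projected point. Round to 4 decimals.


Step 1: Compute ||x|| (intermediates to 6 decimals).
||x|| = sqrt((-5.9594)^2 + (-0.1982)^2) = 5.962695
Step 2: Project.
Since ||x|| <= R, proj = x (no scaling needed).
proj(x) = [-5.9594, -0.1982]
Step 3: Dot product.
a^T * proj(x) = 3*(-5.9594) - 3*(-0.1982) = -17.2836


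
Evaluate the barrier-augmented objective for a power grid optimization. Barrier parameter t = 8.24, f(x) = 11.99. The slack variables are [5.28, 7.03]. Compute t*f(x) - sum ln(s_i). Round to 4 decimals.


Step 1: Compute log-barrier.
ln values: [1.6639, 1.9502]
phi = -(1.6639 + 1.9502) = -3.6141
Step 2: Compute augmented objective.
t*f(x) = 8.24*11.99 = 98.7976
Total = 98.7976 - 3.6141 = 95.1835


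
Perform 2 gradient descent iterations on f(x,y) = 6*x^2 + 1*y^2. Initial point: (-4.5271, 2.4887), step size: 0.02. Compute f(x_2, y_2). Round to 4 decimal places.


Gradient descent on f(x,y) = 6*x^2 + 1*y^2.
Starting point: (-4.5271, 2.4887), alpha = 0.02
Step 1: grad_x = 2*6*-4.5271 = -54.3252, grad_y = 2*1*2.4887 = 4.9774
  x_1 = -4.5271 - 0.02*-54.3252 = -3.4406
  y_1 = 2.4887 - 0.02*4.9774 = 2.3892
Step 2: grad_x = 2*6*-3.4406 = -41.2872, grad_y = 2*1*2.3892 = 4.7783
  x_2 = -3.4406 - 0.02*-41.2872 = -2.6149
  y_2 = 2.3892 - 0.02*4.7783 = 2.2936
f(-2.6149, 2.2936) = 6*(-2.6149)^2 + 1*2.2936^2 = 46.2853


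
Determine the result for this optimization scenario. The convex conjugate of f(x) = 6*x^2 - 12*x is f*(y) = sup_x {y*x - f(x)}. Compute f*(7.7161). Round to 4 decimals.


f*(y) = sup_x {y*x - a*x^2 - b*x} = sup_x {(y-b)*x - a*x^2}
FOC: (y - b) - 2a*x = 0 => x* = (y - b)/(2a)
x* = (7.7161 + 12)/(2*6) = 1.643
f*(7.7161) = (y-b)^2/(4a) = (7.7161 + 12)^2/(4*6)
= 388.7246/24 = 16.1969


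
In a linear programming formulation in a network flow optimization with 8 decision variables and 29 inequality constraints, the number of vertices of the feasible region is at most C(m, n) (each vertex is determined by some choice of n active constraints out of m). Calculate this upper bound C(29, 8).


Each vertex corresponds to some choice of n active constraints out of m, so the number of vertices is at most C(m, n) = m! / (n!(m-n)!).
m = 29, n = 8
Numerator: 29 * 28 * 27 * 26 * 25 * 24 * 23 * 22
Denominator: 8! = 40320
C(29, 8) = 4292145


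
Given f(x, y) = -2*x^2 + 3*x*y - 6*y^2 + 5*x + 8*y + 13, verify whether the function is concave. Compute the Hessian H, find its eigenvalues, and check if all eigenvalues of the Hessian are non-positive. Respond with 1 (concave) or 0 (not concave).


The Hessian of f(x,y) = -2*x^2 + 3*x*y - 6*y^2 + 5*x + 8*y + 13 is:
H = [[-4, 3], [3, -12]]
Trace = -4 - 12 = -16
Determinant = -4*-12 - (3)^2 = 39
Discriminant = (-16)^2 - 4*39 = 100.0
Eigenvalues: lambda_1 = -13.0, lambda_2 = -3.0
The function is concave.

1


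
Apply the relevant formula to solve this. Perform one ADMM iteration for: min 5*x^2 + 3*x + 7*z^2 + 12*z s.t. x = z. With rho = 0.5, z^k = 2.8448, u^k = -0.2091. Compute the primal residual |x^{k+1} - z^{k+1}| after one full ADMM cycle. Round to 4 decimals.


ADMM iteration with rho = 0.5, z^k = 2.8448, u^k = -0.2091
Step 1: x-update.
Minimize 5*x^2 + 3*x + (0.5/2)*(x - 2.8448 - 0.2091)^2
FOC: (2*5 + 0.5)*x = -3 + 0.5*(2.8448 + 0.2091)
x^{k+1} = -0.1403
Step 2: z-update.
Minimize 7*z^2 + 12*z + (0.5/2)*(-0.1403 - z - 0.2091)^2
FOC: (2*7 + 0.5)*z = -12 + 0.5*(-0.1403 - 0.2091)
z^{k+1} = -0.8396
Step 3: u-update.
u^{k+1} = -0.2091 - 0.1403 + 0.8396 = 0.4902
Step 4: Primal residual = |-0.1403 + 0.8396| = 0.6993


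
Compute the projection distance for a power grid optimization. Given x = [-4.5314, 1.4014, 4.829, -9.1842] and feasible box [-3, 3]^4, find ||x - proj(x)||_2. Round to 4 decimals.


Project each component onto [-3, 3].
clip(-4.5314) = -3.0, clip(1.4014) = 1.4014, clip(4.829) = 3.0, clip(-9.1842) = -3.0
Projection = [-3.0, 1.4014, 3.0, -3.0]
Squared diffs: [2.3452, 0.0, 3.3452, 38.2443]
Distance = sqrt(43.9347) = 6.6283


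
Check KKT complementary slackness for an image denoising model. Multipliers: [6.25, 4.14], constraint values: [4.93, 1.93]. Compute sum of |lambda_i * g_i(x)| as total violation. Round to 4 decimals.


KKT complementary slackness check:
lambda_1 * g_1 = 6.25 * 4.93 = 30.8125
lambda_2 * g_2 = 4.14 * 1.93 = 7.9902
Total violation = 30.8125 + 7.9902 = 38.8027


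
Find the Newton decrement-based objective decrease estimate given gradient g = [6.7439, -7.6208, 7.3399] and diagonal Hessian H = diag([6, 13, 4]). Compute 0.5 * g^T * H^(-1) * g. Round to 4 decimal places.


Step 1: H is diagonal, so H^(-1) * g = [1.124, -0.5862, 1.835].
Step 2: g^T H^(-1) g = sum_i g_i^2 / H_ii
  = (6.7439)^2/6 + (-7.6208)^2/13 + (7.3399)^2/4
  = 7.58 + 4.4674 + 13.4685 = 25.516
Step 3: Objective decrease = 0.5 * g^T H^(-1) g = 12.758


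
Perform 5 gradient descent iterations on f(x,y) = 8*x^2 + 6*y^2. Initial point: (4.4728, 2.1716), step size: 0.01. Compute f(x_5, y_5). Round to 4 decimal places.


Gradient descent on f(x,y) = 8*x^2 + 6*y^2.
Starting point: (4.4728, 2.1716), alpha = 0.01
Step 1: grad_x = 2*8*4.4728 = 71.5648, grad_y = 2*6*2.1716 = 26.0592
  x_1 = 4.4728 - 0.01*71.5648 = 3.7572
  y_1 = 2.1716 - 0.01*26.0592 = 1.911
Step 2: grad_x = 2*8*3.7572 = 60.1144, grad_y = 2*6*1.911 = 22.9321
  x_2 = 3.7572 - 0.01*60.1144 = 3.156
  y_2 = 1.911 - 0.01*22.9321 = 1.6817
Step 3: grad_x = 2*8*3.156 = 50.4961, grad_y = 2*6*1.6817 = 20.1802
  x_3 = 3.156 - 0.01*50.4961 = 2.651
  y_3 = 1.6817 - 0.01*20.1802 = 1.4799
Step 4: grad_x = 2*8*2.651 = 42.4167, grad_y = 2*6*1.4799 = 17.7586
  x_4 = 2.651 - 0.01*42.4167 = 2.2269
  y_4 = 1.4799 - 0.01*17.7586 = 1.3023
Step 5: grad_x = 2*8*2.2269 = 35.6301, grad_y = 2*6*1.3023 = 15.6276
  x_5 = 2.2269 - 0.01*35.6301 = 1.8706
  y_5 = 1.3023 - 0.01*15.6276 = 1.146
f(1.8706, 1.146) = 8*1.8706^2 + 6*1.146^2 = 35.8727


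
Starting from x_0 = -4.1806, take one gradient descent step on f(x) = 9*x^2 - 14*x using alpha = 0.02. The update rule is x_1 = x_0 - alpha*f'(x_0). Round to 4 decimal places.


We compute the gradient at x_0 and apply the update.
f'(x) = 18*x - 14
f'(-4.1806) = 18*-4.1806 - 14 = -89.2508
x_1 = -4.1806 - 0.02*-89.2508 = -2.3956


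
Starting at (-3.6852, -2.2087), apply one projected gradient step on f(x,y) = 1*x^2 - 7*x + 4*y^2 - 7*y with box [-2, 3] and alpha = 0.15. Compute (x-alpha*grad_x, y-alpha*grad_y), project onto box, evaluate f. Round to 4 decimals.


Step 1: Compute gradient at (-3.6852, -2.2087).
grad_x = 2*1*-3.6852 - 7 = -14.3704
grad_y = 2*4*-2.2087 - 7 = -24.6696
Step 2: Gradient step.
x_raw = -3.6852 - 0.15*-14.3704 = -1.5296
y_raw = -2.2087 - 0.15*-24.6696 = 1.4917
Step 3: Project onto [-2, 3].
x_proj = clip(-1.5296) = -1.5296
y_proj = clip(1.4917) = 1.4917
Step 4: Evaluate f.
f(-1.5296, 1.4917) = 11.5063


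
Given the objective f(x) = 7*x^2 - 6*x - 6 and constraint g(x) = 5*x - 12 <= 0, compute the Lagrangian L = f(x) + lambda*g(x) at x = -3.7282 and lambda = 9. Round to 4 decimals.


Step 1: Evaluate f(x).
f(-3.7282) = 7*(-3.7282)^2 - 6*(-3.7282) - 6 = 113.6655
Step 2: Evaluate g(x).
g(-3.7282) = 5*-3.7282 - 12 = -30.641
Step 3: Compute Lagrangian.
L = 113.6655 + 9*-30.641 = -162.1035


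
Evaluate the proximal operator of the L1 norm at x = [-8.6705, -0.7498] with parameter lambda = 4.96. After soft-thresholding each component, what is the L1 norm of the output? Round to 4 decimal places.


Soft-thresholding with lambda = 4.96:
prox(-8.6705) = sign(-8.6705)*max(|-8.6705| - 4.96, 0) = -3.7105
prox(-0.7498) = sign(-0.7498)*max(|-0.7498| - 4.96, 0) = 0.0
prox(x) = [-3.7105, 0.0]
||prox(x)||_1 = 3.7105 + 0.0 = 3.7105


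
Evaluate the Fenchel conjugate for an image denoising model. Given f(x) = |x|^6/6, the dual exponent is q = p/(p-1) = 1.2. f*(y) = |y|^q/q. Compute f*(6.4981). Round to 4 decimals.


The conjugate exponent q satisfies 1/p + 1/q = 1.
p = 6, so q = 6/(6 - 1) = 1.2
|y|^q = 6.4981^1.2 = 9.4481
f*(6.4981) = 9.4481 / 1.2 = 7.8734


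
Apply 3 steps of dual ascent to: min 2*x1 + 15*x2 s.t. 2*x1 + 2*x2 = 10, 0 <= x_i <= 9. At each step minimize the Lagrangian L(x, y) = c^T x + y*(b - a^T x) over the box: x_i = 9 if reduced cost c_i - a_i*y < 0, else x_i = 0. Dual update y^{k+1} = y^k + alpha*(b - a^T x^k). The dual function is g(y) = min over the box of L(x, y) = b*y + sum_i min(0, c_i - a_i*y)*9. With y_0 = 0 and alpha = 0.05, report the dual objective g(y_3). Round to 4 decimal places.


Dual ascent for LP: min 2*x1 + 15*x2, 2*x1 + 2*x2 = 10, 0 <= x_i <= 9
Step 1: y^k = 0.0, reduced costs: (2.0, 15.0)
  x^k = (0.0, 0.0), subgradient = b - a^T x = 10.0
  y^{k+1} = 0.0 + 0.05*10.0 = 0.5
Step 2: y^k = 0.5, reduced costs: (1.0, 14.0)
  x^k = (0.0, 0.0), subgradient = b - a^T x = 10.0
  y^{k+1} = 0.5 + 0.05*10.0 = 1.0
Step 3: y^k = 1.0, reduced costs: (0.0, 13.0)
  x^k = (0.0, 0.0), subgradient = b - a^T x = 10.0
  y^{k+1} = 1.0 + 0.05*10.0 = 1.5
Dual objective at y_3 = 1.5: reduced costs (-1.0, 12.0), box minimizer x = (9.0, 0.0)
g(y_3) = b*y + (c1 - a1*y)*x1 + (c2 - a2*y)*x2 = 10*1.5 + (-1.0)*9.0 + 12.0*0.0 = 15.0 - 9.0 + 0.0 = 6.0


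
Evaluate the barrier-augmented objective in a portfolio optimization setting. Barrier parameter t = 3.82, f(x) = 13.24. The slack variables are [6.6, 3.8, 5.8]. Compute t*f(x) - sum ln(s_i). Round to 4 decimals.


Step 1: Compute log-barrier.
ln values: [1.8871, 1.335, 1.7579]
phi = -(1.8871 + 1.335 + 1.7579) = -4.9799
Step 2: Compute augmented objective.
t*f(x) = 3.82*13.24 = 50.5768
Total = 50.5768 - 4.9799 = 45.5969


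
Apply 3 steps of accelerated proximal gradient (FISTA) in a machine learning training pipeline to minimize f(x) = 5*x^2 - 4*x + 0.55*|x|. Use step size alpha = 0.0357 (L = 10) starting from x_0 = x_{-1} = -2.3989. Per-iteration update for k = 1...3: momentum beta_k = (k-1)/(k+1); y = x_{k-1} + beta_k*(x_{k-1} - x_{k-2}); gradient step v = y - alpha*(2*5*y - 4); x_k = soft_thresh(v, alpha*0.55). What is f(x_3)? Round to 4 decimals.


FISTA on f(x) = 5*x^2 - 4*x + 0.55*|x|
L = 10, alpha = 0.0357
Iteration 1: beta = 0.0, y = -2.3989 + 0.0*(-2.3989 + 2.3989) = -2.3989
  grad(y) = -27.989, v = y - alpha*grad = -1.3997
  prox(v) = soft_thresh(-1.3997, 0.0196) = -1.3801
Iteration 2: beta = 0.3333, y = -1.3801 + 0.3333*(-1.3801 + 2.3989) = -1.0404
  grad(y) = -14.4044, v = y - alpha*grad = -0.5262
  prox(v) = soft_thresh(-0.5262, 0.0196) = -0.5066
Iteration 3: beta = 0.5, y = -0.5066 + 0.5*(-0.5066 + 1.3801) = -0.0698
  grad(y) = -4.6983, v = y - alpha*grad = 0.0979
  prox(v) = soft_thresh(0.0979, 0.0196) = 0.0783
f(x_3) = 5*0.0783^2 - 4*0.0783 + 0.55*|0.0783| = -0.2394


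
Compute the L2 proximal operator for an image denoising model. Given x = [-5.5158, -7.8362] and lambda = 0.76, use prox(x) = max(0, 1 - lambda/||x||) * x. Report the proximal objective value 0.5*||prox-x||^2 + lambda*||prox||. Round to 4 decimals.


Step 1: Compute ||x||.
||x|| = 9.5828
Step 2: Compute scaling factor.
scale = max(0, 1 - 0.76/9.5828) = 0.9207
Step 3: prox(x) = [-5.0783, -7.2147]
||prox(x)|| = 8.8228
Step 4: Proximal objective.
0.5*||prox-x||^2 = 0.2888
lambda*||prox|| = 6.7053
Total = 6.9941


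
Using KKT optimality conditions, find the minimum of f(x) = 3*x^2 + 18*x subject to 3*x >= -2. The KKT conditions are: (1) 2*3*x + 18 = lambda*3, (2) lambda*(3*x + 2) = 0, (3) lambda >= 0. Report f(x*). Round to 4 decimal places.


Step 1: Try lambda = 0 (constraint inactive).
x_unc = -18/(2*3) = -3.0
Check: 3*-3.0 = -9.0 < -2 -- violated!
Step 2: Constraint must be active: 3*x = -2
x* = -2/3 = -0.6667 (rounded; the exact value -2/3 is used below)
lambda = (2*3*(-2/3) + 18)/3 = 4.6667
Step 3: Compute optimal value.
f(x*) = 3*(-2/3)^2 + 18*(-2/3) = -10.6667


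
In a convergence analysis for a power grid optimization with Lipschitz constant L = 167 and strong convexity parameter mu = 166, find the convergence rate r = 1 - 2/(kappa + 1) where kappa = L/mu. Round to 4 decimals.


Step 1: Compute the condition number.
kappa = L/mu = 167/166 = 1.006
Step 2: Compute the convergence rate.
r = 1 - 2/(kappa + 1) = 1 - 2*mu/(L + mu) = (L - mu)/(L + mu) = 1/333 = 0.003


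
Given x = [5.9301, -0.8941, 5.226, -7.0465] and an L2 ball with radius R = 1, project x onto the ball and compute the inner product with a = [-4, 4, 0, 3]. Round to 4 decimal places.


Step 1: Compute ||x|| (intermediates to 6 decimals).
||x|| = sqrt(5.9301^2 + (-0.8941)^2 + 5.226^2 + (-7.0465)^2) = 10.626841
Step 2: Project.
Since ||x|| > R, scale = R/||x|| = 1/10.626841 = 0.094101, proj(x) = scale * x
proj(x) = [0.558028, -0.084136, 0.491772, -0.663083]
Step 3: Dot product.
a^T * proj(x) = -4*0.558028 + 4*(-0.084136) + 0*0.491772 + 3*(-0.663083) = -4.5579


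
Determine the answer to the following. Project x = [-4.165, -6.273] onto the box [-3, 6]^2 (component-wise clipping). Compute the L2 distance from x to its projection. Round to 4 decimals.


Project each component onto [-3, 6].
clip(-4.165) = -3.0, clip(-6.273) = -3.0
Projection = [-3.0, -3.0]
Squared diffs: [1.3572, 10.7125]
Distance = sqrt(12.0697) = 3.4742


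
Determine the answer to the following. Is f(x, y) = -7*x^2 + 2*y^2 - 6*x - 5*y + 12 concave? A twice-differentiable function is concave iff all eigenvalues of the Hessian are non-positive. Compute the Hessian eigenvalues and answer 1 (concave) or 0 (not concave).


The Hessian of f(x,y) = -7*x^2 + 2*y^2 - 6*x - 5*y + 12 is:
H = [[-14, 0], [0, 4]]
Trace = -14 + 4 = -10
Determinant = -14*4 - (0)^2 = -56
Discriminant = (-10)^2 - 4*-56 = 324.0
Eigenvalues: lambda_1 = -14.0, lambda_2 = 4.0
The function is not concave.

0


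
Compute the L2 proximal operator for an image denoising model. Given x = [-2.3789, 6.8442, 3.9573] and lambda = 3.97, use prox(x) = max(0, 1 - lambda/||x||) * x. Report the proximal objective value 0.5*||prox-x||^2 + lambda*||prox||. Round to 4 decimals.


Step 1: Compute ||x||.
||x|| = 8.2561
Step 2: Compute scaling factor.
scale = max(0, 1 - 3.97/8.2561) = 0.5191
Step 3: prox(x) = [-1.235, 3.5531, 2.0544]
||prox(x)|| = 4.2861
Step 4: Proximal objective.
0.5*||prox-x||^2 = 7.8805
lambda*||prox|| = 17.0158
Total = 24.8961


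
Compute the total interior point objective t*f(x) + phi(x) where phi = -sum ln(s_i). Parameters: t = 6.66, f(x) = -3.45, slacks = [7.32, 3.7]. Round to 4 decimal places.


Step 1: Compute log-barrier.
ln values: [1.9906, 1.3083]
phi = -(1.9906 + 1.3083) = -3.2989
Step 2: Compute augmented objective.
t*f(x) = 6.66*-3.45 = -22.977
Total = -22.977 - 3.2989 = -26.2759


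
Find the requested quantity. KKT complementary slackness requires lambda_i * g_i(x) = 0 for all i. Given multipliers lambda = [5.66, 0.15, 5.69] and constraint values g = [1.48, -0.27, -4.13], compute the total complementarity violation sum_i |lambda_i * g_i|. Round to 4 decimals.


KKT complementary slackness check:
lambda_1 * g_1 = 5.66 * 1.48 = 8.3768
lambda_2 * g_2 = 0.15 * -0.27 = -0.0405
lambda_3 * g_3 = 5.69 * -4.13 = -23.4997
Total violation = 8.3768 + 0.0405 + 23.4997 = 31.917


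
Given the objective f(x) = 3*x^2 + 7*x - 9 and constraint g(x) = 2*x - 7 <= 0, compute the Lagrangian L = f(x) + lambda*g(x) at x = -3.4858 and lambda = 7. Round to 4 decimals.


Step 1: Evaluate f(x).
f(-3.4858) = 3*(-3.4858)^2 + 7*(-3.4858) - 9 = 3.0518
Step 2: Evaluate g(x).
g(-3.4858) = 2*-3.4858 - 7 = -13.9716
Step 3: Compute Lagrangian.
L = 3.0518 + 7*-13.9716 = -94.7494


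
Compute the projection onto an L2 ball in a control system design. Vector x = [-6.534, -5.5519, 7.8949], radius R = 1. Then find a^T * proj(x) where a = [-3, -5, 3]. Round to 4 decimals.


Step 1: Compute ||x|| (intermediates to 6 decimals).
||x|| = sqrt((-6.534)^2 + (-5.5519)^2 + 7.8949^2) = 11.655308
Step 2: Project.
Since ||x|| > R, scale = R/||x|| = 1/11.655308 = 0.085798, proj(x) = scale * x
proj(x) = [-0.560604, -0.476342, 0.677367]
Step 3: Dot product.
a^T * proj(x) = -3*(-0.560604) - 5*(-0.476342) + 3*0.677367 = 6.0956


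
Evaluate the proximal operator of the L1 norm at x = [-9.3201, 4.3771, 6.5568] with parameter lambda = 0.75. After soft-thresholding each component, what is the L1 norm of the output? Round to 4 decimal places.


Soft-thresholding with lambda = 0.75:
prox(-9.3201) = sign(-9.3201)*max(|-9.3201| - 0.75, 0) = -8.5701
prox(4.3771) = sign(4.3771)*max(|4.3771| - 0.75, 0) = 3.6271
prox(6.5568) = sign(6.5568)*max(|6.5568| - 0.75, 0) = 5.8068
prox(x) = [-8.5701, 3.6271, 5.8068]
||prox(x)||_1 = 8.5701 + 3.6271 + 5.8068 = 18.004


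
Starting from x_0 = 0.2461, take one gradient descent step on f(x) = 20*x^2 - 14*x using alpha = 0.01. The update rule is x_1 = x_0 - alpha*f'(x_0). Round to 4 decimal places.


We compute the gradient at x_0 and apply the update.
f'(x) = 40*x - 14
f'(0.2461) = 40*0.2461 - 14 = -4.156
x_1 = 0.2461 - 0.01*-4.156 = 0.2877


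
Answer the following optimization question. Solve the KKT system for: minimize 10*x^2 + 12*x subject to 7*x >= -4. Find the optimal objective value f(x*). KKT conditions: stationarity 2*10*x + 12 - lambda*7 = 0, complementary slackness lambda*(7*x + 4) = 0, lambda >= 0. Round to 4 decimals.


Step 1: Try lambda = 0 (constraint inactive).
x_unc = -12/(2*10) = -0.6
Check: 7*-0.6 = -4.2 < -4 -- violated!
Step 2: Constraint must be active: 7*x = -4
x* = -4/7 = -0.5714 (rounded; the exact value -4/7 is used below)
lambda = (2*10*(-4/7) + 12)/7 = 0.0816
Step 3: Compute optimal value.
f(x*) = 10*(-4/7)^2 + 12*(-4/7) = -3.5918


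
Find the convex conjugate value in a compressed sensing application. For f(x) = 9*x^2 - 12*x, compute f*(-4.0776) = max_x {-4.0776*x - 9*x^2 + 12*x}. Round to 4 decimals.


f*(y) = sup_x {y*x - a*x^2 - b*x} = sup_x {(y-b)*x - a*x^2}
FOC: (y - b) - 2a*x = 0 => x* = (y - b)/(2a)
x* = (-4.0776 + 12)/(2*9) = 0.4401
f*(-4.0776) = (y-b)^2/(4a) = (-4.0776 + 12)^2/(4*9)
= 62.7644/36 = 1.7435


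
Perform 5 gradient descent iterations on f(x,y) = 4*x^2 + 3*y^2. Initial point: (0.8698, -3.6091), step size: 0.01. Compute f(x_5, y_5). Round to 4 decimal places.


Gradient descent on f(x,y) = 4*x^2 + 3*y^2.
Starting point: (0.8698, -3.6091), alpha = 0.01
Step 1: grad_x = 2*4*0.8698 = 6.9584, grad_y = 2*3*-3.6091 = -21.6546
  x_1 = 0.8698 - 0.01*6.9584 = 0.8002
  y_1 = -3.6091 - 0.01*-21.6546 = -3.3926
Step 2: grad_x = 2*4*0.8002 = 6.4017, grad_y = 2*3*-3.3926 = -20.3553
  x_2 = 0.8002 - 0.01*6.4017 = 0.7362
  y_2 = -3.3926 - 0.01*-20.3553 = -3.189
Step 3: grad_x = 2*4*0.7362 = 5.8896, grad_y = 2*3*-3.189 = -19.134
  x_3 = 0.7362 - 0.01*5.8896 = 0.6773
  y_3 = -3.189 - 0.01*-19.134 = -2.9977
Step 4: grad_x = 2*4*0.6773 = 5.4184, grad_y = 2*3*-2.9977 = -17.986
  x_4 = 0.6773 - 0.01*5.4184 = 0.6231
  y_4 = -2.9977 - 0.01*-17.986 = -2.8178
Step 5: grad_x = 2*4*0.6231 = 4.9849, grad_y = 2*3*-2.8178 = -16.9068
  x_5 = 0.6231 - 0.01*4.9849 = 0.5733
  y_5 = -2.8178 - 0.01*-16.9068 = -2.6487
f(0.5733, -2.6487) = 4*0.5733^2 + 3*(-2.6487)^2 = 22.3619


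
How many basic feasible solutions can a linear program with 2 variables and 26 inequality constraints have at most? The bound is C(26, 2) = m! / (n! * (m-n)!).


Each vertex corresponds to some choice of n active constraints out of m, so the number of vertices is at most C(m, n) = m! / (n!(m-n)!).
m = 26, n = 2
Numerator: 26 * 25
Denominator: 2! = 2
C(26, 2) = 325


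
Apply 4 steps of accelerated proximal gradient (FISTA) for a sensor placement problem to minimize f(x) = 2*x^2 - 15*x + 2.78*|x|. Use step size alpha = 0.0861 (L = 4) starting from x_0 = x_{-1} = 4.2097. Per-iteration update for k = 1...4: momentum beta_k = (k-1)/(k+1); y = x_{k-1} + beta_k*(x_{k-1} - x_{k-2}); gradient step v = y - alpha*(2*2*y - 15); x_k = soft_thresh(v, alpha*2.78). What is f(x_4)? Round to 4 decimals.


FISTA on f(x) = 2*x^2 - 15*x + 2.78*|x|
L = 4, alpha = 0.0861
Iteration 1: beta = 0.0, y = 4.2097 + 0.0*(4.2097 - 4.2097) = 4.2097
  grad(y) = 1.8388, v = y - alpha*grad = 4.0514
  prox(v) = soft_thresh(4.0514, 0.2394) = 3.812
Iteration 2: beta = 0.3333, y = 3.812 + 0.3333*(3.812 - 4.2097) = 3.6795
  grad(y) = -0.2822, v = y - alpha*grad = 3.7038
  prox(v) = soft_thresh(3.7038, 0.2394) = 3.4644
Iteration 3: beta = 0.5, y = 3.4644 + 0.5*(3.4644 - 3.812) = 3.2906
  grad(y) = -1.8377, v = y - alpha*grad = 3.4488
  prox(v) = soft_thresh(3.4488, 0.2394) = 3.2094
Iteration 4: beta = 0.6, y = 3.2094 + 0.6*(3.2094 - 3.4644) = 3.0565
  grad(y) = -2.7741, v = y - alpha*grad = 3.2953
  prox(v) = soft_thresh(3.2953, 0.2394) = 3.056
f(x_4) = 2*3.056^2 - 15*3.056 + 2.78*|3.056| = -18.666


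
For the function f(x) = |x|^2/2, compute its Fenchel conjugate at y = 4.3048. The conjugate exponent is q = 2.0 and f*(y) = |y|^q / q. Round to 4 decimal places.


The conjugate exponent q satisfies 1/p + 1/q = 1.
p = 2, so q = 2/(2 - 1) = 2.0
|y|^q = 4.3048^2.0 = 18.5313
f*(4.3048) = 18.5313 / 2.0 = 9.2657


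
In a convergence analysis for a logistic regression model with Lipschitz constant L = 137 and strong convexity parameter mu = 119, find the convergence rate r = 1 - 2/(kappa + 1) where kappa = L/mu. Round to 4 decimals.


Step 1: Compute the condition number.
kappa = L/mu = 137/119 = 1.1513
Step 2: Compute the convergence rate.
r = 1 - 2/(kappa + 1) = 1 - 2*mu/(L + mu) = (L - mu)/(L + mu) = 18/256 = 0.0703


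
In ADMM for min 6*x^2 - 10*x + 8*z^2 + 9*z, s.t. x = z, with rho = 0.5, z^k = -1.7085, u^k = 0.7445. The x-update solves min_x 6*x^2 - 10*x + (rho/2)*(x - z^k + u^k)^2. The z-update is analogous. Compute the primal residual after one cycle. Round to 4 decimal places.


ADMM iteration with rho = 0.5, z^k = -1.7085, u^k = 0.7445
Step 1: x-update.
Minimize 6*x^2 - 10*x + (0.5/2)*(x + 1.7085 + 0.7445)^2
FOC: (2*6 + 0.5)*x = 10 + 0.5*(-1.7085 - 0.7445)
x^{k+1} = 0.7019
Step 2: z-update.
Minimize 8*z^2 + 9*z + (0.5/2)*(0.7019 - z + 0.7445)^2
FOC: (2*8 + 0.5)*z = -9 + 0.5*(0.7019 + 0.7445)
z^{k+1} = -0.5016
Step 3: u-update.
u^{k+1} = 0.7445 + 0.7019 + 0.5016 = 1.948
Step 4: Primal residual = |0.7019 + 0.5016| = 1.2035


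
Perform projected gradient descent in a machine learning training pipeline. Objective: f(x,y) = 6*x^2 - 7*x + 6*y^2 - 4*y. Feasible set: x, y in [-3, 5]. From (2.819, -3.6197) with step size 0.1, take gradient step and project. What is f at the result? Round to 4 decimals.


Step 1: Compute gradient at (2.819, -3.6197).
grad_x = 2*6*2.819 - 7 = 26.828
grad_y = 2*6*-3.6197 - 4 = -47.4364
Step 2: Gradient step.
x_raw = 2.819 - 0.1*26.828 = 0.1362
y_raw = -3.6197 - 0.1*-47.4364 = 1.1239
Step 3: Project onto [-3, 5].
x_proj = clip(0.1362) = 0.1362
y_proj = clip(1.1239) = 1.1239
Step 4: Evaluate f.
f(0.1362, 1.1239) = 2.2416


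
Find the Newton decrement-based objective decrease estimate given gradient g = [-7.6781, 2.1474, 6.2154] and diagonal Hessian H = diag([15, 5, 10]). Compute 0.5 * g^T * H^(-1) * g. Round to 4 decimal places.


Step 1: H is diagonal, so H^(-1) * g = [-0.5119, 0.4295, 0.6215].
Step 2: g^T H^(-1) g = sum_i g_i^2 / H_ii
  = (-7.6781)^2/15 + (2.1474)^2/5 + (6.2154)^2/10
  = 3.9302 + 0.9223 + 3.8631 = 8.7156
Step 3: Objective decrease = 0.5 * g^T H^(-1) g = 4.3578
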